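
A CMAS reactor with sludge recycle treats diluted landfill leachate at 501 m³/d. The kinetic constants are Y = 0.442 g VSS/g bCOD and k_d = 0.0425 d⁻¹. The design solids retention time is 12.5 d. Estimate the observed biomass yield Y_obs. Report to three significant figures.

Y_obs ≈ 0.289 g VSS/g bCOD

Correct the yield for decay: Y_obs = Y/(1 + k_d θ_c) = 0.442 / (1 + 0.0425 × 12.5) = 0.442 / 1.531 = 0.2887.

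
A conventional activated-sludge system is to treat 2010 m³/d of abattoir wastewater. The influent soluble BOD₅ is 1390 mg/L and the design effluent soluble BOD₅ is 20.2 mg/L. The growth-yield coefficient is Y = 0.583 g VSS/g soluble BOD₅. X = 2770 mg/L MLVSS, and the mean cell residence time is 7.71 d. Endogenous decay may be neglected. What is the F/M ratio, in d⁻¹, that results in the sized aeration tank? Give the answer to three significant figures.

With k_d = 0 the design equation reduces to V = Y Q (S₀−S) θ_c / X = 0.583 × 2010 × (1390 − 20.2) × 7.71 / 2770 = 4468 m³.
F/M = Q·S₀ / (V·X) = 2010 × 1390 / (4468 × 2770) = 0.2258 g soluble BOD₅·(g VSS·d)⁻¹.

F/M ≈ 0.226 d⁻¹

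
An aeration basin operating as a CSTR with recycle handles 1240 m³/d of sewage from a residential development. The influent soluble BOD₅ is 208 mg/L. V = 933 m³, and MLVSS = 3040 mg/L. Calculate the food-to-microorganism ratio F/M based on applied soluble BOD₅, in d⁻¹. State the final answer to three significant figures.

F/M = Q·S₀ / (V·X) = 1240 × 208 / (933.0 × 3040) = 0.09093 g soluble BOD₅·(g VSS·d)⁻¹.

F/M ≈ 0.0909 d⁻¹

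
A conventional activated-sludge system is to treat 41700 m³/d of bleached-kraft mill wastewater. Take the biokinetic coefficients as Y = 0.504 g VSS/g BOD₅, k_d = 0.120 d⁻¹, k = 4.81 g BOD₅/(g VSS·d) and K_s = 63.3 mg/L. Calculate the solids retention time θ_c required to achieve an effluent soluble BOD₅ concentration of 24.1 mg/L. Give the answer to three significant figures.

From 1/θ_c = Y·k·S/(K_s + S) − k_d: Y·k·S/(K_s+S) = 0.504 × 4.81 × 24.1 / (63.3 + 24.1) = 0.6685 d⁻¹.
Then 1/θ_c = μ − k_d = 0.6685 − 0.120 = 0.5485 d⁻¹, giving θ_c = 1.823 d.

θ_c ≈ 1.82 d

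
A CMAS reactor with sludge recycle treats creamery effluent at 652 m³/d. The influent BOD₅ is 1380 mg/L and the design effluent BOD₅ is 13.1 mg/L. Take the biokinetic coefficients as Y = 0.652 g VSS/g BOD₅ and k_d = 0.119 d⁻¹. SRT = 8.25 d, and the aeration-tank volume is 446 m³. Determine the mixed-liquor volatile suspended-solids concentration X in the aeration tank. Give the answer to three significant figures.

X ≈ 5420 mg/L

X = Y·Q·ΔS·θ_c / [V·(1 + k_d θ_c)] = 0.652 × 652 × (1380 − 13.1) × 8.25 / [446 × (1 + 0.119 × 8.25)] = 5424 mg/L.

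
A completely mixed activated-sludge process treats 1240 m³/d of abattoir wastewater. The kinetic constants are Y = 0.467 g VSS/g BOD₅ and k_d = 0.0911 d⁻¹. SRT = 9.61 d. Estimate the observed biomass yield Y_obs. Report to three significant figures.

Y_obs ≈ 0.249 g VSS/g BOD₅

Observed yield with endogenous decay: Y_obs = Y / (1 + k_d·θ_c) = 0.467 / (1 + 0.0911 × 9.61) = 0.467 / 1.875 = 0.2490 g VSS/g BOD₅.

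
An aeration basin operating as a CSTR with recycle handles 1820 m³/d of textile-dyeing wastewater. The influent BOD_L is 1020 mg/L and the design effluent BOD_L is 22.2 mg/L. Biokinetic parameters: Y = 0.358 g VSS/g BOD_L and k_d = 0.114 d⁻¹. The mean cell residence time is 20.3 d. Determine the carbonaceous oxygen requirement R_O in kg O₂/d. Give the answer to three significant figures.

R_O ≈ 1540 kg O₂/d

Observed yield with endogenous decay: Y_obs = Y / (1 + k_d·θ_c) = 0.358 / (1 + 0.114 × 20.3) = 0.358 / 3.314 = 0.1080 g VSS/g BOD_L.
Substrate removed = Q·(S₀ − S) = 1820 m³/d × (1020 − 22.2) g/m³ = 1.82×10^6 g/d = 1816 kg/d.
P_X = Y_obs·Q·(S₀ − S) = 0.1080 × 1816 = 196.2 kg VSS/d.
R_O = Q·ΔS − 1.42 P_X = 1816 − 278.6 = 1537 kg O₂/d.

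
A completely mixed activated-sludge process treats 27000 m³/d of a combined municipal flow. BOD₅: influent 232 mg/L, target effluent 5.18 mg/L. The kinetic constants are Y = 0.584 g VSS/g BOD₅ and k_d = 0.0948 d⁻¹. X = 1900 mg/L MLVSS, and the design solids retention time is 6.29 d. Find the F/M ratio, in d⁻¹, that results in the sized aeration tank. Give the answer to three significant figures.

From the SRT design equation V = Y Q (S₀−S) θ_c / [X (1 + k_d θ_c)] = 0.584 × 27000 × (232 − 5.18) × 6.29 / [1900 × (1 + 0.0948 × 6.29)] = 2.25×10^7 / 3033 = 7417 m³.
F/M = Q·S₀ / (V·X) = 27000 × 232 / (7417 × 1900) = 0.4445 g BOD₅·(g VSS·d)⁻¹.

F/M ≈ 0.444 d⁻¹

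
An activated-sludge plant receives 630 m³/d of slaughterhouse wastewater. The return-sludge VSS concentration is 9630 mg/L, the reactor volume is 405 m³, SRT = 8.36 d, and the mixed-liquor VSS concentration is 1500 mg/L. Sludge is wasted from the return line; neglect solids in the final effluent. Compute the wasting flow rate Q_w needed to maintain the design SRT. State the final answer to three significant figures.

θ_c = V·X/(Q_w·X_r) when wasting from the recycle, so Q_w = V·X/(θ_c·X_r) = 405.0 × 1500 / (8.36 × 9630) = 7.546 m³/d.

Q_w ≈ 7.55 m³/d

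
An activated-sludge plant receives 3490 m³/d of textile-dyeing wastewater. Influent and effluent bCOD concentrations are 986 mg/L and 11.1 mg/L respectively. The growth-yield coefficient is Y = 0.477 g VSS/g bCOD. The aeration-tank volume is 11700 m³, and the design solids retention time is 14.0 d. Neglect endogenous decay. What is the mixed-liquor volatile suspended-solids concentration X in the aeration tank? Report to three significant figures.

X ≈ 1940 mg/L

From V·X = Y·Q·(S₀ − S)·θ_c (decay neglected): X = 0.477 × 3490 × (986 − 11.1) × 14.0 / 11700 = 1942 mg/L.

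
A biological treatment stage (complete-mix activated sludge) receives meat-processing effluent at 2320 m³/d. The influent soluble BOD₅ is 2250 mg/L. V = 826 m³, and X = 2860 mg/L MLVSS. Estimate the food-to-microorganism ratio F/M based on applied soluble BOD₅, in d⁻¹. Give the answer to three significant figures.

F/M ≈ 2.21 d⁻¹

Food-to-microorganism ratio F/M = Q S₀ / (V X) = 2320 × 2250 / (826.0 × 2860) = 2.210 d⁻¹.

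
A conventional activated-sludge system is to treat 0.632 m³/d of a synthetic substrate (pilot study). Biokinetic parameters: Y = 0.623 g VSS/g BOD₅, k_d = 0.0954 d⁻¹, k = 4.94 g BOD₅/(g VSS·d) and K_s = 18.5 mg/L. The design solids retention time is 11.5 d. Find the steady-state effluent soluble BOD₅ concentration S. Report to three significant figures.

S ≈ 1.17 mg/L

Effluent substrate depends only on kinetics and SRT: S = K_s(1 + k_d θ_c) / [θ_c(Yk − k_d) − 1] = 18.5 × (1 + 0.0954 × 11.5) / [11.5 × (0.623 × 4.94 − 0.0954) − 1] = 38.80 / 33.30 = 1.165 mg/L.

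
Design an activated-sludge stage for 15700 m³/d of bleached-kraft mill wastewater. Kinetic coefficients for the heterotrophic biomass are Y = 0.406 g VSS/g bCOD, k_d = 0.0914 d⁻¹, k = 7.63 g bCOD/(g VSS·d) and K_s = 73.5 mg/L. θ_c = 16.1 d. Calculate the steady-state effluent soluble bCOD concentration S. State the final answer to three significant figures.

From the Monod/SRT balance for a CMAS, S = K_s·(1+k_d θ_c)/[θ_c·(Y k − k_d) − 1] = 73.5 × (1 + 0.0914 × 16.1) / [16.1 × (0.406 × 7.63 − 0.0914) − 1] = 181.7 / 47.40 = 3.832 mg/L.

S ≈ 3.83 mg/L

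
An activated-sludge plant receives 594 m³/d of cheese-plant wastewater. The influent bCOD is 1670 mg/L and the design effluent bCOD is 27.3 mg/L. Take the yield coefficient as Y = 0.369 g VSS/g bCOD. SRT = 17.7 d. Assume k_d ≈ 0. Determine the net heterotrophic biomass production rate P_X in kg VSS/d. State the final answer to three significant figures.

No decay correction is needed, so Y_obs = Y = 0.369.
Mass of bCOD removed per day: Q(S₀ − S) = 594 × 1643 g/m³ = 975.8 kg/d.
Net biomass production P_X = Y_obs × Q·(S₀ − S) = 0.3690 × 975.8 = 360.1 kg VSS/d.

P_X ≈ 360 kg VSS/d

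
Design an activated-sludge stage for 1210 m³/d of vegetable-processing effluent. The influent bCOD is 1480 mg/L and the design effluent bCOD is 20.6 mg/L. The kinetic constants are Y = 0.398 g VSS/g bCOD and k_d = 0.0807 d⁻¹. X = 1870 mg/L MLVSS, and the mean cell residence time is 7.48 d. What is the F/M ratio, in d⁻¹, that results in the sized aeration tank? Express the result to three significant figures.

F/M ≈ 0.546 d⁻¹

Steady-state biomass mass balance: V·X·(1 + k_d·θ_c) = Y·Q·(S₀ − S)·θ_c, so V = 0.398 × 1210 × (1480 − 20.6) × 7.48 / [1870 × (1 + 0.0807 × 7.48)] = 5.26×10^6 / 2999 = 1753 m³.
F/M = Q·S₀ / (V·X) = 1210 × 1480 / (1753 × 1870) = 0.5463 g bCOD·(g VSS·d)⁻¹.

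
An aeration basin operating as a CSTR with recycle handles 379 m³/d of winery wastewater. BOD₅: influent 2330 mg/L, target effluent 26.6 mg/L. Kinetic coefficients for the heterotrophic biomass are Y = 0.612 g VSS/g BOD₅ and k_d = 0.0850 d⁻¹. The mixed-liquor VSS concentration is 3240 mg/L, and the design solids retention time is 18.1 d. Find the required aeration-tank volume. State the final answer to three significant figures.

V ≈ 1180 m³

Rearranging the biomass balance for a CMAS with decay, V = Y·Q·ΔS·θ_c / [X·(1+k_d θ_c)] = 0.612 × 379 × (2330 − 26.6) × 18.1 / [3240 × (1 + 0.0850 × 18.1)] = 9.67×10^6 / 8225 = 1176 m³.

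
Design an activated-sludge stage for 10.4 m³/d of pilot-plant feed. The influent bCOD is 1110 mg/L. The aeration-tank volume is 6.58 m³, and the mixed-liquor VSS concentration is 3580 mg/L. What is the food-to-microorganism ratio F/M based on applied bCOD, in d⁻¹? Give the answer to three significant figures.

F/M ≈ 0.490 d⁻¹

Food-to-microorganism ratio F/M = Q S₀ / (V X) = 10.4 × 1110 / (6.580 × 3580) = 0.4901 d⁻¹.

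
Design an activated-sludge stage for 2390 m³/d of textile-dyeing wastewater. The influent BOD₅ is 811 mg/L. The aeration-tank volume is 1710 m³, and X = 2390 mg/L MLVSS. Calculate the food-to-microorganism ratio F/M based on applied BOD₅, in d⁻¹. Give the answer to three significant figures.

F/M ≈ 0.474 d⁻¹

F/M = applied load / biomass = Q·S₀/(V·X) = 2390 × 811 / (1710 × 2390) = 0.4743 d⁻¹.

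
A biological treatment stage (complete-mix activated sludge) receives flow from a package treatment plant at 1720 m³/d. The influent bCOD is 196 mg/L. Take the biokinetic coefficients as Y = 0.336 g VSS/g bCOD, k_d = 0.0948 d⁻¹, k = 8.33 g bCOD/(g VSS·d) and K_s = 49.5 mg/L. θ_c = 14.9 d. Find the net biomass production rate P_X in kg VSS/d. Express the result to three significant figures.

For a completely mixed reactor with recycle the Lawrence–McCarty relation gives S = K_s·(1 + k_d·θ_c) / [θ_c·(Y·k − k_d) − 1] = 49.5 × (1 + 0.0948 × 14.9) / [14.9 × (0.336 × 8.33 − 0.0948) − 1] = 119.4 / 39.29 = 3.039 mg/L.
The observed yield is Y_obs = Y/(1 + k_d·θ_c) = 0.336 / (1 + 0.0948 × 14.9) = 0.336 / 2.413 = 0.1393 g VSS per g bCOD removed.
Substrate removed = Q·(S₀ − S) = 1720 m³/d × (196 − 3.04) g/m³ = 3.32×10^5 g/d = 331.9 kg/d.
P_X = Y_obs · Q(S₀ − S) = 0.1393 × 331.9 = 46.22 kg VSS/d.

P_X ≈ 46.2 kg VSS/d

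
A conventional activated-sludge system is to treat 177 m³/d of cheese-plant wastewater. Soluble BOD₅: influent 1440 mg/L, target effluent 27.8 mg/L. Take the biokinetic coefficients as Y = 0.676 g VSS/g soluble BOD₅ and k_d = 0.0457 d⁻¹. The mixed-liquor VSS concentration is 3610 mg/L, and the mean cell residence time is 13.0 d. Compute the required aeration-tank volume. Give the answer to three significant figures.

V ≈ 382 m³

Steady-state biomass mass balance: V·X·(1 + k_d·θ_c) = Y·Q·(S₀ − S)·θ_c, so V = 0.676 × 177 × (1440 − 27.8) × 13.0 / [3610 × (1 + 0.0457 × 13.0)] = 2.2×10^6 / 5755 = 381.7 m³.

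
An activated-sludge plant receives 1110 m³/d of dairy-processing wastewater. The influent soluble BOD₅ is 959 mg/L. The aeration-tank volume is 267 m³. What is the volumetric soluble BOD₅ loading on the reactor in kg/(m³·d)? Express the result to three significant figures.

Volumetric loading L_v = Q·S₀ / V = 1110 × 959 g/m³ / 267.0 m³ = 3987 g/(m³·d) = 3.987 kg soluble BOD₅/(m³·d).

L_v ≈ 3.99 kg soluble BOD₅/(m³·d)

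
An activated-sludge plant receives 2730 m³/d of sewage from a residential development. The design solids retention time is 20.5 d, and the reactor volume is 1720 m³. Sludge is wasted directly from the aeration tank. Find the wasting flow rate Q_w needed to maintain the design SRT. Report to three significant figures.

For wasting at MLVSS concentration, Q_w = V/θ_c = 1720/20.5 = 83.90 m³/d.

Q_w ≈ 83.9 m³/d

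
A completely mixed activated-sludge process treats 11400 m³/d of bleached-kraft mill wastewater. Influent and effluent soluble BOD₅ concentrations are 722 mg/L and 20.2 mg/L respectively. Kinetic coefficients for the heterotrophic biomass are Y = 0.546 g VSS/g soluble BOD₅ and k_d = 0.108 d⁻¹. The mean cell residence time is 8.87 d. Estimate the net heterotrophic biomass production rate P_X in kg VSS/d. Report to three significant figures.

P_X ≈ 2230 kg VSS/d

Y_obs = Y / (1 + k_d θ_c) = 0.546 / (1 + 0.108 × 8.87) = 0.546 / 1.958 = 0.2789.
Substrate removed = Q·(S₀ − S) = 11400 m³/d × (722 − 20.2) g/m³ = 8×10^6 g/d = 8001 kg/d.
So the net sludge growth is P_X = 0.2789 × 8001 = 2231 kg VSS/d.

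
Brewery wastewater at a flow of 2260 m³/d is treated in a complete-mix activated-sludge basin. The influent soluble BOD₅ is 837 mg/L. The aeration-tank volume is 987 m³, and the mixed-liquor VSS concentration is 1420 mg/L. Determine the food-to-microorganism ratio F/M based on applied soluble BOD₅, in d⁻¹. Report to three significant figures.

F/M = Q·S₀ / (V·X) = 2260 × 837 / (987.0 × 1420) = 1.350 g soluble BOD₅·(g VSS·d)⁻¹.

F/M ≈ 1.35 d⁻¹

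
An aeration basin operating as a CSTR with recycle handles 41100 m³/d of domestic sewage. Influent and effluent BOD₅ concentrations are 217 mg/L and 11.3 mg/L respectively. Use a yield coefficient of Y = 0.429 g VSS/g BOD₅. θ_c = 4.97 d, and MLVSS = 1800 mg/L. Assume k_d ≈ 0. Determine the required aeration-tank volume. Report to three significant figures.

V ≈ 10000 m³

V·X = Y·Q·ΔS·θ_c gives V = 0.429 × 41100 × (217 − 11.3) × 4.97 / 1800 = 10014 m³.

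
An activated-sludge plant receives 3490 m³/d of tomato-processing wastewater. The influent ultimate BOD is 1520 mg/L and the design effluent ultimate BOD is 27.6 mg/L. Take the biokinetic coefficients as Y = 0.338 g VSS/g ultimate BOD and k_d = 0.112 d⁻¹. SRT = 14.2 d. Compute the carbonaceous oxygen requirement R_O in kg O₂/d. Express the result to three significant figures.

Observed yield with endogenous decay: Y_obs = Y / (1 + k_d·θ_c) = 0.338 / (1 + 0.112 × 14.2) = 0.338 / 2.590 = 0.1305 g VSS/g ultimate BOD.
Mass of ultimate BOD removed per day: Q(S₀ − S) = 3490 × 1492 g/m³ = 5208 kg/d.
Biomass synthesised: P_X = Y_obs × 5208 = 679.6 kg VSS/d.
Carbonaceous O₂ demand = substrate oxidised − cell-mass equivalent = 5208 − 1.42 × 679.6 = 4243 kg O₂/d.

R_O ≈ 4240 kg O₂/d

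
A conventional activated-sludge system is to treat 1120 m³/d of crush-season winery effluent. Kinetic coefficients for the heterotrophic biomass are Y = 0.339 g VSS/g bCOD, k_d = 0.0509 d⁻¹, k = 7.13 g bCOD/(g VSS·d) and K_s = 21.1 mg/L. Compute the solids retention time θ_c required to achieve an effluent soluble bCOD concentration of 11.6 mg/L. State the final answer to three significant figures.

Specific growth rate at S = 11.6 mg/L: μ = YkS/(K_s+S) = 0.339·7.13·11.6/(21.1+11.6) = 0.8574 d⁻¹.
Then 1/θ_c = μ − k_d = 0.8574 − 0.0509 = 0.8065 d⁻¹, giving θ_c = 1.240 d.

θ_c ≈ 1.24 d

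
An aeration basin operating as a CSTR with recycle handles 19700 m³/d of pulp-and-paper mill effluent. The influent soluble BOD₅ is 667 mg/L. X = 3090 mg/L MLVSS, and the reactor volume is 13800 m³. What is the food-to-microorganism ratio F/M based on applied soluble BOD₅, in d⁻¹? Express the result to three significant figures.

F/M = Q·S₀ / (V·X) = 19700 × 667 / (13800 × 3090) = 0.3081 g soluble BOD₅·(g VSS·d)⁻¹.

F/M ≈ 0.308 d⁻¹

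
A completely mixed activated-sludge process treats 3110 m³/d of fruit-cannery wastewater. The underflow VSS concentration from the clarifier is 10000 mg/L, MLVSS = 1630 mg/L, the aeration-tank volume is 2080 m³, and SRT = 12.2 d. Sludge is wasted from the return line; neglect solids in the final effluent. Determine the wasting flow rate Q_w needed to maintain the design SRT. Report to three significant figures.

Q_w ≈ 27.8 m³/d

Wasting from the return line (neglecting effluent solids): Q_w = V·X / (θ_c·X_r) = 2080 × 1630 / (12.2 × 10000) = 27.79 m³/d.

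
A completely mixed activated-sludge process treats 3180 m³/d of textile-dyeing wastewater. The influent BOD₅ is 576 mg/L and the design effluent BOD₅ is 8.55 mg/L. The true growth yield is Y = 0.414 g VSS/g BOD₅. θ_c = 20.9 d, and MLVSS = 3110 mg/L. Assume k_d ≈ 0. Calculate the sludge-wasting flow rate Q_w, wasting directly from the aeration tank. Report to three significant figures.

Biomass mass balance (decay neglected): V·X = Y·Q·(S₀ − S)·θ_c, so V = 0.414 × 3180 × (576 − 8.55) × 20.9 / 3110 = 5020 m³.
For wasting at MLVSS concentration, Q_w = V/θ_c = 5020/20.9 = 240.2 m³/d.

Q_w ≈ 240 m³/d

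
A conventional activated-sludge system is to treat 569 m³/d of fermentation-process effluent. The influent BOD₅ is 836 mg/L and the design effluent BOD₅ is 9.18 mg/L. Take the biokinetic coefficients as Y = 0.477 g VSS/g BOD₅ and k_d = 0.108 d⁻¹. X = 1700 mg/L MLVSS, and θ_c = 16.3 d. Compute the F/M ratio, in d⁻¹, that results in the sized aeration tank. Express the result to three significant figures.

Rearranging the biomass balance for a CMAS with decay, V = Y·Q·ΔS·θ_c / [X·(1+k_d θ_c)] = 0.477 × 569 × (836 − 9.18) × 16.3 / [1700 × (1 + 0.108 × 16.3)] = 3.66×10^6 / 4693 = 779.5 m³.
F/M = Q·S₀ / (V·X) = 569 × 836 / (779.5 × 1700) = 0.3590 g BOD₅·(g VSS·d)⁻¹.

F/M ≈ 0.359 d⁻¹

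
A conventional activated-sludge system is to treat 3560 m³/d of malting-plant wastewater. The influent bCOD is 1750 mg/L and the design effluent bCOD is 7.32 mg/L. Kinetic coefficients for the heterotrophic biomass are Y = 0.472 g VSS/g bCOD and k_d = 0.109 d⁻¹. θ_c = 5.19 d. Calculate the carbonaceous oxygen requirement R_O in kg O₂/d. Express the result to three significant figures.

R_O ≈ 3550 kg O₂/d

Y_obs = Y / (1 + k_d θ_c) = 0.472 / (1 + 0.109 × 5.19) = 0.472 / 1.566 = 0.3015.
Mass of bCOD removed per day: Q(S₀ − S) = 3560 × 1743 g/m³ = 6204 kg/d.
Biomass synthesised: P_X = Y_obs × 6204 = 1870 kg VSS/d.
R_O = Q·ΔS − 1.42 P_X = 6204 − 2656 = 3548 kg O₂/d.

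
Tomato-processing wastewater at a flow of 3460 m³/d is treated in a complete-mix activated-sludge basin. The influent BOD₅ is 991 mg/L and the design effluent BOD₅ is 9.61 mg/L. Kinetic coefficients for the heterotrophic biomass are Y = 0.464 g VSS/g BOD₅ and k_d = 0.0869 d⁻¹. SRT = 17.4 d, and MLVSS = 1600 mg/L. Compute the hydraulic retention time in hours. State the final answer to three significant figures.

τ ≈ 47.3 h

Rearranging the biomass balance for a CMAS with decay, V = Y·Q·ΔS·θ_c / [X·(1+k_d θ_c)] = 0.464 × 3460 × (991 − 9.61) × 17.4 / [1600 × (1 + 0.0869 × 17.4)] = 2.74×10^7 / 4019 = 6821 m³.
Hydraulic retention time τ = V/Q = 6821 / 3460 = 1.971 d = 47.31 h.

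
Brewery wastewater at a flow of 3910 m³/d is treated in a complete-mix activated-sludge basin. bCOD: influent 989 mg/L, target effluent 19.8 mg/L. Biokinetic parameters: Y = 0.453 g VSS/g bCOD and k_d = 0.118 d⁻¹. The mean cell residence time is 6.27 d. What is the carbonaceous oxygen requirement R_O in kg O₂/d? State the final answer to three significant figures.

Observed yield with endogenous decay: Y_obs = Y / (1 + k_d·θ_c) = 0.453 / (1 + 0.118 × 6.27) = 0.453 / 1.740 = 0.2604 g VSS/g bCOD.
Mass of bCOD removed per day: Q(S₀ − S) = 3910 × 969.2 g/m³ = 3790 kg/d.
Net sludge production P_X = 0.2604 × 3790 = 986.7 kg VSS/d.
R_O = Q·(S₀ − S) − 1.42·P_X = 3790 − 1.42 × 986.7 = 2388 kg O₂/d.

R_O ≈ 2390 kg O₂/d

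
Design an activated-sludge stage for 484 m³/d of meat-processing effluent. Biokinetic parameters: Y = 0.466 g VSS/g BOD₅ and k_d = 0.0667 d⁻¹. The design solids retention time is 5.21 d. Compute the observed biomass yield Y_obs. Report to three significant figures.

Observed yield with endogenous decay: Y_obs = Y / (1 + k_d·θ_c) = 0.466 / (1 + 0.0667 × 5.21) = 0.466 / 1.348 = 0.3458 g VSS/g BOD₅.

Y_obs ≈ 0.346 g VSS/g BOD₅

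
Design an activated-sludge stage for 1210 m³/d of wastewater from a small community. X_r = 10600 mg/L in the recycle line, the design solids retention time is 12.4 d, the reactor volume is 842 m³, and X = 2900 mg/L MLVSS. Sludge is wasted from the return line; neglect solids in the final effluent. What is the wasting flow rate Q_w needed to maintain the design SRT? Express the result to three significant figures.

Q_w ≈ 18.6 m³/d

θ_c = V·X/(Q_w·X_r) when wasting from the recycle, so Q_w = V·X/(θ_c·X_r) = 842.0 × 2900 / (12.4 × 10600) = 18.58 m³/d.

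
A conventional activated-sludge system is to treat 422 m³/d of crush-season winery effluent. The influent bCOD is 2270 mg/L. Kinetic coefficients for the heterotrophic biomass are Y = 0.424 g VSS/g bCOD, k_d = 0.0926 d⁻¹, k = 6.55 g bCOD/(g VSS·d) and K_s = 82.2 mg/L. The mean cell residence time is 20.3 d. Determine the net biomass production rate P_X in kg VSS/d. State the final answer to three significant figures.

From the Monod/SRT balance for a CMAS, S = K_s·(1+k_d θ_c)/[θ_c·(Y k − k_d) − 1] = 82.2 × (1 + 0.0926 × 20.3) / [20.3 × (0.424 × 6.55 − 0.0926) − 1] = 236.7 / 53.50 = 4.425 mg/L.
Observed yield with endogenous decay: Y_obs = Y / (1 + k_d·θ_c) = 0.424 / (1 + 0.0926 × 20.3) = 0.424 / 2.880 = 0.1472 g VSS/g bCOD.
ΔS = 2270 − 4.42 = 2266 mg/L, so the substrate removal rate is 422 × 2266/1000 = 956.1 kg bCOD/d.
Net biomass production P_X = Y_obs × Q·(S₀ − S) = 0.1472 × 956.1 = 140.8 kg VSS/d.

P_X ≈ 141 kg VSS/d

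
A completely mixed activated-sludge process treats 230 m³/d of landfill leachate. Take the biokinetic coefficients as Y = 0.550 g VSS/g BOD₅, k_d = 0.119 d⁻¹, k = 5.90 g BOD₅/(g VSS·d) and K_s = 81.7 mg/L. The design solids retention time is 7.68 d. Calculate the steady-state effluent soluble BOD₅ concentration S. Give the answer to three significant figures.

S ≈ 6.80 mg/L

For a completely mixed reactor with recycle the Lawrence–McCarty relation gives S = K_s·(1 + k_d·θ_c) / [θ_c·(Y·k − k_d) − 1] = 81.7 × (1 + 0.119 × 7.68) / [7.68 × (0.550 × 5.90 − 0.119) − 1] = 156.4 / 23.01 = 6.796 mg/L.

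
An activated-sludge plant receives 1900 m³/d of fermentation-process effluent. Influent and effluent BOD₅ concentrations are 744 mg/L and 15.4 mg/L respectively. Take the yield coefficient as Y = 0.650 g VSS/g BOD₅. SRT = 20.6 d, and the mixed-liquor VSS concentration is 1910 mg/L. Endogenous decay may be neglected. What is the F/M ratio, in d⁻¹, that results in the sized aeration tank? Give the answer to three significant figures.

Biomass mass balance (decay neglected): V·X = Y·Q·(S₀ − S)·θ_c, so V = 0.650 × 1900 × (744 − 15.4) × 20.6 / 1910 = 9705 m³.
F/M = applied load / biomass = Q·S₀/(V·X) = 1900 × 744 / (9705 × 1910) = 0.07626 d⁻¹.

F/M ≈ 0.0763 d⁻¹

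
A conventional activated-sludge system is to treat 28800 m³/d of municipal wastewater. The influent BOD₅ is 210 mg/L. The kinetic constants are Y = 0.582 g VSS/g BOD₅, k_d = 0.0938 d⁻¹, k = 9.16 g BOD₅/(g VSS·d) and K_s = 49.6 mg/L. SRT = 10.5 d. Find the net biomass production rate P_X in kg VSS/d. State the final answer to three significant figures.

P_X ≈ 1760 kg VSS/d

Effluent substrate depends only on kinetics and SRT: S = K_s(1 + k_d θ_c) / [θ_c(Yk − k_d) − 1] = 49.6 × (1 + 0.0938 × 10.5) / [10.5 × (0.582 × 9.16 − 0.0938) − 1] = 98.45 / 53.99 = 1.823 mg/L.
Y_obs = Y / (1 + k_d θ_c) = 0.582 / (1 + 0.0938 × 10.5) = 0.582 / 1.985 = 0.2932.
Substrate removed = Q·(S₀ − S) = 28800 m³/d × (210 − 1.82) g/m³ = 6×10^6 g/d = 5996 kg/d.
So the net sludge growth is P_X = 0.2932 × 5996 = 1758 kg VSS/d.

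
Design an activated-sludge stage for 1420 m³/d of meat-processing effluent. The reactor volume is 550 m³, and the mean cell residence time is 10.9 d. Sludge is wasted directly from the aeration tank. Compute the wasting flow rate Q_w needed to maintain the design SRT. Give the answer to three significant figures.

Q_w ≈ 50.5 m³/d

Wasting from the aeration tank: Q_w = V / θ_c = 550.0 / 10.9 = 50.46 m³/d.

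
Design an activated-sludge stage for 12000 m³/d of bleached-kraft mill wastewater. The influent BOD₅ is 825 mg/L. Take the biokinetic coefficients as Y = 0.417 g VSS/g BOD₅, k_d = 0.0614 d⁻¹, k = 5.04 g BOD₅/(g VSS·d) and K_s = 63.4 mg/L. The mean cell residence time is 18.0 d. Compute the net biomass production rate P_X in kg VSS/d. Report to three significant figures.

P_X ≈ 1950 kg VSS/d

Effluent substrate depends only on kinetics and SRT: S = K_s(1 + k_d θ_c) / [θ_c(Yk − k_d) − 1] = 63.4 × (1 + 0.0614 × 18.0) / [18.0 × (0.417 × 5.04 − 0.0614) − 1] = 133.5 / 35.73 = 3.736 mg/L.
Correct the yield for decay: Y_obs = Y/(1 + k_d θ_c) = 0.417 / (1 + 0.0614 × 18.0) = 0.417 / 2.105 = 0.1981.
Substrate removed = Q·(S₀ − S) = 12000 m³/d × (825 − 3.74) g/m³ = 9.86×10^6 g/d = 9855 kg/d.
So the net sludge growth is P_X = 0.1981 × 9855 = 1952 kg VSS/d.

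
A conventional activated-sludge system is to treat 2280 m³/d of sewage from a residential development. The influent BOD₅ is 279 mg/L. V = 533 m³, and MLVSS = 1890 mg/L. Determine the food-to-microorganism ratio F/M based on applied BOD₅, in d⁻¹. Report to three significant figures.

F/M = Q·S₀ / (V·X) = 2280 × 279 / (533.0 × 1890) = 0.6315 g BOD₅·(g VSS·d)⁻¹.

F/M ≈ 0.631 d⁻¹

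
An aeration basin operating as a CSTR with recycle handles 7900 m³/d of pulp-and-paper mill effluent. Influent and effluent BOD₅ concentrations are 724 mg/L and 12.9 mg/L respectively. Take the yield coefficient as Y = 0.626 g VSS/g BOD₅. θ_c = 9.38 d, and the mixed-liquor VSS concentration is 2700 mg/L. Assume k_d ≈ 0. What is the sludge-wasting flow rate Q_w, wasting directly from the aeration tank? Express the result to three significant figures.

Biomass mass balance (decay neglected): V·X = Y·Q·(S₀ − S)·θ_c, so V = 0.626 × 7900 × (724 − 12.9) × 9.38 / 2700 = 12217 m³.
With mixed-liquor wasting, θ_c = V/Q_w, so Q_w = V/θ_c = 12217/9.38 = 1302 m³/d.

Q_w ≈ 1300 m³/d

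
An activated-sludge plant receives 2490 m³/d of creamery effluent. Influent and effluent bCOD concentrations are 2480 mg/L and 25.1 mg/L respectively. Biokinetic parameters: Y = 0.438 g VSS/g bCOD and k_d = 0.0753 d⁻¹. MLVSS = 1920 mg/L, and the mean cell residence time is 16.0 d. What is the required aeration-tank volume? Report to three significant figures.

V ≈ 10100 m³

Rearranging the biomass balance for a CMAS with decay, V = Y·Q·ΔS·θ_c / [X·(1+k_d θ_c)] = 0.438 × 2490 × (2480 − 25.1) × 16.0 / [1920 × (1 + 0.0753 × 16.0)] = 4.28×10^7 / 4233 = 10119 m³.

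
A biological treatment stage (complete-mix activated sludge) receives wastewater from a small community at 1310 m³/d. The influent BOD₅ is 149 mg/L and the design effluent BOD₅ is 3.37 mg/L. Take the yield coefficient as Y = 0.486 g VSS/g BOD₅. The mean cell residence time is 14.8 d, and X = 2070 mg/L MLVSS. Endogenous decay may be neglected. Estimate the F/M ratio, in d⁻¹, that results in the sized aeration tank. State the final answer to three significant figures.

With k_d = 0 the design equation reduces to V = Y Q (S₀−S) θ_c / X = 0.486 × 1310 × (149 − 3.37) × 14.8 / 2070 = 662.9 m³.
Food-to-microorganism ratio F/M = Q S₀ / (V X) = 1310 × 149 / (662.9 × 2070) = 0.1422 d⁻¹.

F/M ≈ 0.142 d⁻¹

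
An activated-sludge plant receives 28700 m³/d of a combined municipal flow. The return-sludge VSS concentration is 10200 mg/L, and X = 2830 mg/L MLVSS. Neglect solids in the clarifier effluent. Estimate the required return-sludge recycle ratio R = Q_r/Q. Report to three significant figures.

R ≈ 0.384

Solids balance on the clarifier gives (1+R)X = R·X_r, so R = X/(X_r − X) = 2830 / (10200 − 2830) = 0.3840.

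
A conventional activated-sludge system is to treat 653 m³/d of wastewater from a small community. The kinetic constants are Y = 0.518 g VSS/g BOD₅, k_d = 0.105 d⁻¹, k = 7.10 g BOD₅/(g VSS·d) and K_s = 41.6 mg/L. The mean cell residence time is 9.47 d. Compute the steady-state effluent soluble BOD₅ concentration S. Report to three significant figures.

From the Monod/SRT balance for a CMAS, S = K_s·(1+k_d θ_c)/[θ_c·(Y k − k_d) − 1] = 41.6 × (1 + 0.105 × 9.47) / [9.47 × (0.518 × 7.10 − 0.105) − 1] = 82.96 / 32.83 = 2.527 mg/L.

S ≈ 2.53 mg/L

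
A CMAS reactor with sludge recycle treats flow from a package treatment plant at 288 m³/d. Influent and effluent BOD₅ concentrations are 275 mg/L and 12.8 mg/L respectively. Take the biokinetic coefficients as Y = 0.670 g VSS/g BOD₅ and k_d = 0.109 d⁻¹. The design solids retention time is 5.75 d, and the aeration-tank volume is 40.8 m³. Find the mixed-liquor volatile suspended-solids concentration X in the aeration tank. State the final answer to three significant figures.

Solving the biomass balance for X: X = Y Q (S₀−S) θ_c / [V (1+k_d θ_c)] = 0.670 × 288 × (275 − 12.8) × 5.75 / [40.8 × (1 + 0.109 × 5.75)] = 4383 mg/L.

X ≈ 4380 mg/L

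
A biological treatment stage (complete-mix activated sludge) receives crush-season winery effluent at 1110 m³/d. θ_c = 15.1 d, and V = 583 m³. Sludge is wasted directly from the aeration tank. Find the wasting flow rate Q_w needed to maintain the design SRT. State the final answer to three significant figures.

Q_w ≈ 38.6 m³/d

For wasting at MLVSS concentration, Q_w = V/θ_c = 583.0/15.1 = 38.61 m³/d.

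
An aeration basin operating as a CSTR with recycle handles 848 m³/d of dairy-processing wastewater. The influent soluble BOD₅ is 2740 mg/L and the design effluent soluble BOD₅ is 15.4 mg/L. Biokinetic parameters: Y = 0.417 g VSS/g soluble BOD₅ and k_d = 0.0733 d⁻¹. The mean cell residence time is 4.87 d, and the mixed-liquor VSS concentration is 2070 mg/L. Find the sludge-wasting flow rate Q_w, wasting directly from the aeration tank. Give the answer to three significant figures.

Q_w ≈ 343 m³/d

From the SRT design equation V = Y Q (S₀−S) θ_c / [X (1 + k_d θ_c)] = 0.417 × 848 × (2740 − 15.4) × 4.87 / [2070 × (1 + 0.0733 × 4.87)] = 4.69×10^6 / 2809 = 1670 m³.
For wasting at MLVSS concentration, Q_w = V/θ_c = 1670/4.87 = 343.0 m³/d.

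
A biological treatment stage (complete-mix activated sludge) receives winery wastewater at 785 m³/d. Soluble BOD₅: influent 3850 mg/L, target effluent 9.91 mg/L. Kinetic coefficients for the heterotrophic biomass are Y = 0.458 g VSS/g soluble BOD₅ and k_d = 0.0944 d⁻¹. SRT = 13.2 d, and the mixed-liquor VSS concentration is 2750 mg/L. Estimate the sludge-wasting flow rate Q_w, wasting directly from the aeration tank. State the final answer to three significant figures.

Rearranging the biomass balance for a CMAS with decay, V = Y·Q·ΔS·θ_c / [X·(1+k_d θ_c)] = 0.458 × 785 × (3850 − 9.91) × 13.2 / [2750 × (1 + 0.0944 × 13.2)] = 1.82×10^7 / 6177 = 2950 m³.
Wasting from the aeration tank: Q_w = V / θ_c = 2950 / 13.2 = 223.5 m³/d.

Q_w ≈ 224 m³/d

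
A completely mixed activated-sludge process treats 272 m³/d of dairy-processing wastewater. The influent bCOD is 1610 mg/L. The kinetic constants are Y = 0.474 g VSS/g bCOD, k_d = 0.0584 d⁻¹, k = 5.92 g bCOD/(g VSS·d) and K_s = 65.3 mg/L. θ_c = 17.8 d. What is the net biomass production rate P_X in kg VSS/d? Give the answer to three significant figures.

Effluent substrate depends only on kinetics and SRT: S = K_s(1 + k_d θ_c) / [θ_c(Yk − k_d) − 1] = 65.3 × (1 + 0.0584 × 17.8) / [17.8 × (0.474 × 5.92 − 0.0584) − 1] = 133.2 / 47.91 = 2.780 mg/L.
Y_obs = Y / (1 + k_d θ_c) = 0.474 / (1 + 0.0584 × 17.8) = 0.474 / 2.040 = 0.2324.
Substrate removed = Q·(S₀ − S) = 272 m³/d × (1610 − 2.78) g/m³ = 4.37×10^5 g/d = 437.2 kg/d.
So the net sludge growth is P_X = 0.2324 × 437.2 = 101.6 kg VSS/d.

P_X ≈ 102 kg VSS/d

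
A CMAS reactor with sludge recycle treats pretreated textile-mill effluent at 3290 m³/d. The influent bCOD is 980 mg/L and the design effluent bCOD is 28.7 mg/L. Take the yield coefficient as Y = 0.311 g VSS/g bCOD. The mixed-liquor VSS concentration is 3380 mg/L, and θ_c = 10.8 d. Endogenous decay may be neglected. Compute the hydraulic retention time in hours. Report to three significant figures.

With k_d = 0 the design equation reduces to V = Y Q (S₀−S) θ_c / X = 0.311 × 3290 × (980 − 28.7) × 10.8 / 3380 = 3110 m³.
τ = V/Q = 3110/3290 = 0.9453 d, or 22.69 h.

τ ≈ 22.7 h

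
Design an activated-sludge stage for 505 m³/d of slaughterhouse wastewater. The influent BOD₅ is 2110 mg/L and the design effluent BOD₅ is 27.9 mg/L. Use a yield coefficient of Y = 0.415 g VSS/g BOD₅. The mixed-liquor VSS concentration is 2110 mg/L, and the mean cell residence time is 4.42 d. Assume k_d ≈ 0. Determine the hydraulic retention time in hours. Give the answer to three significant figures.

Biomass mass balance (decay neglected): V·X = Y·Q·(S₀ − S)·θ_c, so V = 0.415 × 505 × (2110 − 27.9) × 4.42 / 2110 = 914.1 m³.
HRT = V/Q = 914.1 m³ / 505 m³·d⁻¹ = 1.810 d × 24 = 43.44 h.

τ ≈ 43.4 h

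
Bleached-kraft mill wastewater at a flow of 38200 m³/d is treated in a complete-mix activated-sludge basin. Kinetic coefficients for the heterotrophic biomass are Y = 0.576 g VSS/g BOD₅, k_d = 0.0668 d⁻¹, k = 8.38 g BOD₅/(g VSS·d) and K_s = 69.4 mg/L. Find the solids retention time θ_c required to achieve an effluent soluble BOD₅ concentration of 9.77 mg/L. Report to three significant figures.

Specific growth rate at S = 9.77 mg/L: μ = YkS/(K_s+S) = 0.576·8.38·9.77/(69.4+9.77) = 0.5957 d⁻¹.
1/θ_c = 0.5957 − 0.0668 = 0.5289 d⁻¹, so θ_c = 1.891 d.

θ_c ≈ 1.89 d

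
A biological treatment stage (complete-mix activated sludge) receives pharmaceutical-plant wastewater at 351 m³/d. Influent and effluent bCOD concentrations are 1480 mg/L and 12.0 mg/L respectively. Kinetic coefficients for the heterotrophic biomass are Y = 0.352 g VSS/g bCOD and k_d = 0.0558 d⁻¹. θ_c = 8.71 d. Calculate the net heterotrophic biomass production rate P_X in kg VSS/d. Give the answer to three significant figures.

P_X ≈ 122 kg VSS/d

The observed yield is Y_obs = Y/(1 + k_d·θ_c) = 0.352 / (1 + 0.0558 × 8.71) = 0.352 / 1.486 = 0.2369 g VSS per g bCOD removed.
Q·(S₀ − S) = 351 × (1480 − 12.0) × 10⁻³ = 515.3 kg/d removed.
Net biomass production P_X = Y_obs × Q·(S₀ − S) = 0.2369 × 515.3 = 122.1 kg VSS/d.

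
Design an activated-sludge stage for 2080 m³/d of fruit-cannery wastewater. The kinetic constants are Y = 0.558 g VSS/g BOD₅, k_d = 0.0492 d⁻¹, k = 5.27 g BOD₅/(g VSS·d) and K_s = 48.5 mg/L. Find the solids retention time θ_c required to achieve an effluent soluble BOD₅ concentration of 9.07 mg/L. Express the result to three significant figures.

From 1/θ_c = Y·k·S/(K_s + S) − k_d: Y·k·S/(K_s+S) = 0.558 × 5.27 × 9.07 / (48.5 + 9.07) = 0.4633 d⁻¹.
θ_c = 1/(μ − k_d) = 1/(0.4633 − 0.0492) = 1/0.4141 = 2.415 d.

θ_c ≈ 2.41 d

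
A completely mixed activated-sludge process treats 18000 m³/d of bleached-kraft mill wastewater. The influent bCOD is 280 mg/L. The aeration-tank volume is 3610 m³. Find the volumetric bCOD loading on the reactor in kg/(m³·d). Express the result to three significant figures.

Volumetric loading L_v = Q·S₀ / V = 18000 × 280 g/m³ / 3610 m³ = 1396 g/(m³·d) = 1.396 kg bCOD/(m³·d).

L_v ≈ 1.40 kg bCOD/(m³·d)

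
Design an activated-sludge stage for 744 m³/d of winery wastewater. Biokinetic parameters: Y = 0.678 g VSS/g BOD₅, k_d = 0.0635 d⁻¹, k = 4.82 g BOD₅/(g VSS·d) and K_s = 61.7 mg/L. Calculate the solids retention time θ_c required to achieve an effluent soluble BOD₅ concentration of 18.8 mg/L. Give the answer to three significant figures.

θ_c ≈ 1.43 d

Specific growth rate at S = 18.8 mg/L: μ = YkS/(K_s+S) = 0.678·4.82·18.8/(61.7+18.8) = 0.7632 d⁻¹.
1/θ_c = 0.7632 − 0.0635 = 0.6997 d⁻¹, so θ_c = 1.429 d.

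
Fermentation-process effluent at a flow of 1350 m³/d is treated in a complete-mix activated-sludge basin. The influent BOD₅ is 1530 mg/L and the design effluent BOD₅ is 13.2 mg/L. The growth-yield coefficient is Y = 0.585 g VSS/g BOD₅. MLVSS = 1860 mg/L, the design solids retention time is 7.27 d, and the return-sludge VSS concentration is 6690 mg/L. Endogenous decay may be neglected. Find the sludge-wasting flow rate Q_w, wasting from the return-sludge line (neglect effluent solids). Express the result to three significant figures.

V·X = Y·Q·ΔS·θ_c gives V = 0.585 × 1350 × (1530 − 13.2) × 7.27 / 1860 = 4682 m³.
θ_c = V·X/(Q_w·X_r) when wasting from the recycle, so Q_w = V·X/(θ_c·X_r) = 4682 × 1860 / (7.27 × 6690) = 179.1 m³/d.

Q_w ≈ 179 m³/d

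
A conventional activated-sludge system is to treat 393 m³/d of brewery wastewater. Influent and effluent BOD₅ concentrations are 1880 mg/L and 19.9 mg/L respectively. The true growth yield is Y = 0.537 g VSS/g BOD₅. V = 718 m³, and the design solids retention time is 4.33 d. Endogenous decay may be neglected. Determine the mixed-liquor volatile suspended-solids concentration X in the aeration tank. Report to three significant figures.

X ≈ 2370 mg/L

Without decay, X = Y Q (S₀−S) θ_c / V = 0.537 × 393 × (1880 − 19.9) × 4.33 / 718 = 2367 mg/L.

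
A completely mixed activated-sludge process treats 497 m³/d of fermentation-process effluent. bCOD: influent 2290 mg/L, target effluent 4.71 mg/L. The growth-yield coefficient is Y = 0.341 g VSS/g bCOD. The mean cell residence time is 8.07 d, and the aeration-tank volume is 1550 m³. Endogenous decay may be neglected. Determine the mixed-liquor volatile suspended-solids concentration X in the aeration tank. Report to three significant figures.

X ≈ 2020 mg/L

Without decay, X = Y Q (S₀−S) θ_c / V = 0.341 × 497 × (2290 − 4.71) × 8.07 / 1550 = 2016 mg/L.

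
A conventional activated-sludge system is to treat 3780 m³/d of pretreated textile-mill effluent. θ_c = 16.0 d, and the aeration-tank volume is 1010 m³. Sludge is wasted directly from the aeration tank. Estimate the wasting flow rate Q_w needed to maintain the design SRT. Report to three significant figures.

Q_w ≈ 63.1 m³/d

With mixed-liquor wasting, θ_c = V/Q_w, so Q_w = V/θ_c = 1010/16.0 = 63.12 m³/d.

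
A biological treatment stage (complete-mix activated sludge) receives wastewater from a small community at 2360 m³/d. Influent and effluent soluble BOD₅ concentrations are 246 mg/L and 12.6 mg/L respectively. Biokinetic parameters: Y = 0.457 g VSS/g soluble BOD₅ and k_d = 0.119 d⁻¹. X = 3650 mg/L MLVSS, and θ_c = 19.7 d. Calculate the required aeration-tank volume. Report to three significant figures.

V ≈ 406 m³

From the SRT design equation V = Y Q (S₀−S) θ_c / [X (1 + k_d θ_c)] = 0.457 × 2360 × (246 − 12.6) × 19.7 / [3650 × (1 + 0.119 × 19.7)] = 4.96×10^6 / 12207 = 406.3 m³.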